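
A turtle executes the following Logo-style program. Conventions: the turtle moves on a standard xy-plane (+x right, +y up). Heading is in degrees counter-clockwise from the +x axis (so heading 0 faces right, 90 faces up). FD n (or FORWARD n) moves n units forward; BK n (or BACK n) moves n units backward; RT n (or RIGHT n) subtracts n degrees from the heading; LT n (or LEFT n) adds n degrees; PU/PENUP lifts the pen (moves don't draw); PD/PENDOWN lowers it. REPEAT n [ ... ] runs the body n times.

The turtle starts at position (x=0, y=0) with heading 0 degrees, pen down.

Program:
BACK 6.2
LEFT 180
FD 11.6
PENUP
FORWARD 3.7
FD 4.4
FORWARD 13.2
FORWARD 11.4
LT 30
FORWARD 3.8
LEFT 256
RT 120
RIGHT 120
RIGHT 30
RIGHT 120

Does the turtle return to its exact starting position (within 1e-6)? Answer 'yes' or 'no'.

Executing turtle program step by step:
Start: pos=(0,0), heading=0, pen down
BK 6.2: (0,0) -> (-6.2,0) [heading=0, draw]
LT 180: heading 0 -> 180
FD 11.6: (-6.2,0) -> (-17.8,0) [heading=180, draw]
PU: pen up
FD 3.7: (-17.8,0) -> (-21.5,0) [heading=180, move]
FD 4.4: (-21.5,0) -> (-25.9,0) [heading=180, move]
FD 13.2: (-25.9,0) -> (-39.1,0) [heading=180, move]
FD 11.4: (-39.1,0) -> (-50.5,0) [heading=180, move]
LT 30: heading 180 -> 210
FD 3.8: (-50.5,0) -> (-53.791,-1.9) [heading=210, move]
LT 256: heading 210 -> 106
RT 120: heading 106 -> 346
RT 120: heading 346 -> 226
RT 30: heading 226 -> 196
RT 120: heading 196 -> 76
Final: pos=(-53.791,-1.9), heading=76, 2 segment(s) drawn

Start position: (0, 0)
Final position: (-53.791, -1.9)
Distance = 53.824; >= 1e-6 -> NOT closed

Answer: no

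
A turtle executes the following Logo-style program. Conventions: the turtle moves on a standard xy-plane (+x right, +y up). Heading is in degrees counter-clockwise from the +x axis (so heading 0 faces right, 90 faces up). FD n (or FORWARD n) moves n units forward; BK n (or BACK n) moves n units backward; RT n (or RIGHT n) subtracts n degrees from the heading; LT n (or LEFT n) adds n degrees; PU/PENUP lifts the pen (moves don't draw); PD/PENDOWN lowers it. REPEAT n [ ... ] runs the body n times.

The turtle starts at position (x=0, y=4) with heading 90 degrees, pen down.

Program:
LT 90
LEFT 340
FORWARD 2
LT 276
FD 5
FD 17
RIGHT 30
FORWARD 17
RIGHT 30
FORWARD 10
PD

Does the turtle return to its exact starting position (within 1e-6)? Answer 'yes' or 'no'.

Executing turtle program step by step:
Start: pos=(0,4), heading=90, pen down
LT 90: heading 90 -> 180
LT 340: heading 180 -> 160
FD 2: (0,4) -> (-1.879,4.684) [heading=160, draw]
LT 276: heading 160 -> 76
FD 5: (-1.879,4.684) -> (-0.67,9.536) [heading=76, draw]
FD 17: (-0.67,9.536) -> (3.443,26.031) [heading=76, draw]
RT 30: heading 76 -> 46
FD 17: (3.443,26.031) -> (15.252,38.259) [heading=46, draw]
RT 30: heading 46 -> 16
FD 10: (15.252,38.259) -> (24.865,41.016) [heading=16, draw]
PD: pen down
Final: pos=(24.865,41.016), heading=16, 5 segment(s) drawn

Start position: (0, 4)
Final position: (24.865, 41.016)
Distance = 44.592; >= 1e-6 -> NOT closed

Answer: no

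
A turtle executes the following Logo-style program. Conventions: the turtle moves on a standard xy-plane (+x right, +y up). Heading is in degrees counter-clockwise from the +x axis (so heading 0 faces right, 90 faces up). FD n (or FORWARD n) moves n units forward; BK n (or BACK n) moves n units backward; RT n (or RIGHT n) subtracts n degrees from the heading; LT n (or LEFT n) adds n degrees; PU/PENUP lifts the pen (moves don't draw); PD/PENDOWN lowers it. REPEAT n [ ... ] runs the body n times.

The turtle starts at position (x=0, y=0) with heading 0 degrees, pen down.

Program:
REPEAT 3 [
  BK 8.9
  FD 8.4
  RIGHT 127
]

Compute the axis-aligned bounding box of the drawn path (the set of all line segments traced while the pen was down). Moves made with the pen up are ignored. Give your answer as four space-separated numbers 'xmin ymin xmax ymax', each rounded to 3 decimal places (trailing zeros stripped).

Executing turtle program step by step:
Start: pos=(0,0), heading=0, pen down
REPEAT 3 [
  -- iteration 1/3 --
  BK 8.9: (0,0) -> (-8.9,0) [heading=0, draw]
  FD 8.4: (-8.9,0) -> (-0.5,0) [heading=0, draw]
  RT 127: heading 0 -> 233
  -- iteration 2/3 --
  BK 8.9: (-0.5,0) -> (4.856,7.108) [heading=233, draw]
  FD 8.4: (4.856,7.108) -> (-0.199,0.399) [heading=233, draw]
  RT 127: heading 233 -> 106
  -- iteration 3/3 --
  BK 8.9: (-0.199,0.399) -> (2.254,-8.156) [heading=106, draw]
  FD 8.4: (2.254,-8.156) -> (-0.061,-0.081) [heading=106, draw]
  RT 127: heading 106 -> 339
]
Final: pos=(-0.061,-0.081), heading=339, 6 segment(s) drawn

Segment endpoints: x in {-8.9, -0.5, -0.199, -0.061, 0, 2.254, 4.856}, y in {-8.156, -0.081, 0, 0.399, 7.108}
xmin=-8.9, ymin=-8.156, xmax=4.856, ymax=7.108

Answer: -8.9 -8.156 4.856 7.108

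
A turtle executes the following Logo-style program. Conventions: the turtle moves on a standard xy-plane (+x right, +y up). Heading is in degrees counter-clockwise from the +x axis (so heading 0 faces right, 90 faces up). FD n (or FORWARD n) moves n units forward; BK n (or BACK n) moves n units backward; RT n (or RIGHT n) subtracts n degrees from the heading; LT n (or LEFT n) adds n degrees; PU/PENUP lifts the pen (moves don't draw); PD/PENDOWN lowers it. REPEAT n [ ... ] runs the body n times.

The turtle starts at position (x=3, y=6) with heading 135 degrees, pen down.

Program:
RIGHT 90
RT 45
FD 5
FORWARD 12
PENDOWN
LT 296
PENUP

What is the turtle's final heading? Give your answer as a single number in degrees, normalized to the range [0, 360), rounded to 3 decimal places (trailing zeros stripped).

Answer: 296

Derivation:
Executing turtle program step by step:
Start: pos=(3,6), heading=135, pen down
RT 90: heading 135 -> 45
RT 45: heading 45 -> 0
FD 5: (3,6) -> (8,6) [heading=0, draw]
FD 12: (8,6) -> (20,6) [heading=0, draw]
PD: pen down
LT 296: heading 0 -> 296
PU: pen up
Final: pos=(20,6), heading=296, 2 segment(s) drawn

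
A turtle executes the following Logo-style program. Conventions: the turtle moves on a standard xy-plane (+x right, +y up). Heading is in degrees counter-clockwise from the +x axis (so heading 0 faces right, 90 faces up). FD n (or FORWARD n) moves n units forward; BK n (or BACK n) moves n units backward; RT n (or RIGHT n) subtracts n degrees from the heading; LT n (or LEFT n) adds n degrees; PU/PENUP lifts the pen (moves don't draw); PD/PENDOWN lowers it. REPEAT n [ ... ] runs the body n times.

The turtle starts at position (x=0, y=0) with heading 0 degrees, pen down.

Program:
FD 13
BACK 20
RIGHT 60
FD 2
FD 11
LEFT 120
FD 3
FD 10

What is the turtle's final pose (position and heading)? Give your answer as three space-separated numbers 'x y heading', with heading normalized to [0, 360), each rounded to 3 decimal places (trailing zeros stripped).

Executing turtle program step by step:
Start: pos=(0,0), heading=0, pen down
FD 13: (0,0) -> (13,0) [heading=0, draw]
BK 20: (13,0) -> (-7,0) [heading=0, draw]
RT 60: heading 0 -> 300
FD 2: (-7,0) -> (-6,-1.732) [heading=300, draw]
FD 11: (-6,-1.732) -> (-0.5,-11.258) [heading=300, draw]
LT 120: heading 300 -> 60
FD 3: (-0.5,-11.258) -> (1,-8.66) [heading=60, draw]
FD 10: (1,-8.66) -> (6,0) [heading=60, draw]
Final: pos=(6,0), heading=60, 6 segment(s) drawn

Answer: 6 0 60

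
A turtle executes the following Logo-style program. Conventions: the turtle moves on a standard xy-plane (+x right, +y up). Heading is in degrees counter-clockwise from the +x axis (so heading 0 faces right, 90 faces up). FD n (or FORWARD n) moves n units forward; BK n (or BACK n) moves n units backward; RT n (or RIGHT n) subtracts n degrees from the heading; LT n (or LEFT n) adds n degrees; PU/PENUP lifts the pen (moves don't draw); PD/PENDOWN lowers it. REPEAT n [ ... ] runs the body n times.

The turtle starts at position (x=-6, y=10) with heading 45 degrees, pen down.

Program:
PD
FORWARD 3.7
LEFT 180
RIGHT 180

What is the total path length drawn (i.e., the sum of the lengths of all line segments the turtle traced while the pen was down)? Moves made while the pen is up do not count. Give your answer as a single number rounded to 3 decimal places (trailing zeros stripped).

Executing turtle program step by step:
Start: pos=(-6,10), heading=45, pen down
PD: pen down
FD 3.7: (-6,10) -> (-3.384,12.616) [heading=45, draw]
LT 180: heading 45 -> 225
RT 180: heading 225 -> 45
Final: pos=(-3.384,12.616), heading=45, 1 segment(s) drawn

Segment lengths:
  seg 1: (-6,10) -> (-3.384,12.616), length = 3.7
Total = 3.7

Answer: 3.7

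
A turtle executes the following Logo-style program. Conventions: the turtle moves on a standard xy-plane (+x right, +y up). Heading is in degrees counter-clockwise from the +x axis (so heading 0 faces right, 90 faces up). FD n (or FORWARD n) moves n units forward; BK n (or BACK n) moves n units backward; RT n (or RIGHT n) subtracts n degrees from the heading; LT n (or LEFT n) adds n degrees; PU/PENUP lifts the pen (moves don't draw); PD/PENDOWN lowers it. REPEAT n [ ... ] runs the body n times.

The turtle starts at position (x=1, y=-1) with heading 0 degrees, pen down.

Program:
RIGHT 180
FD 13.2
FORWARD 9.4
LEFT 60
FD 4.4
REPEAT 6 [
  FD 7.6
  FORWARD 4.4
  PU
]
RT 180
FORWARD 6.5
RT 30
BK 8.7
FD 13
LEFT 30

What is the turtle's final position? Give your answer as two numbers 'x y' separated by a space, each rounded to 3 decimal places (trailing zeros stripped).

Answer: -52.826 -59.385

Derivation:
Executing turtle program step by step:
Start: pos=(1,-1), heading=0, pen down
RT 180: heading 0 -> 180
FD 13.2: (1,-1) -> (-12.2,-1) [heading=180, draw]
FD 9.4: (-12.2,-1) -> (-21.6,-1) [heading=180, draw]
LT 60: heading 180 -> 240
FD 4.4: (-21.6,-1) -> (-23.8,-4.811) [heading=240, draw]
REPEAT 6 [
  -- iteration 1/6 --
  FD 7.6: (-23.8,-4.811) -> (-27.6,-11.392) [heading=240, draw]
  FD 4.4: (-27.6,-11.392) -> (-29.8,-15.203) [heading=240, draw]
  PU: pen up
  -- iteration 2/6 --
  FD 7.6: (-29.8,-15.203) -> (-33.6,-21.785) [heading=240, move]
  FD 4.4: (-33.6,-21.785) -> (-35.8,-25.595) [heading=240, move]
  PU: pen up
  -- iteration 3/6 --
  FD 7.6: (-35.8,-25.595) -> (-39.6,-32.177) [heading=240, move]
  FD 4.4: (-39.6,-32.177) -> (-41.8,-35.987) [heading=240, move]
  PU: pen up
  -- iteration 4/6 --
  FD 7.6: (-41.8,-35.987) -> (-45.6,-42.569) [heading=240, move]
  FD 4.4: (-45.6,-42.569) -> (-47.8,-46.38) [heading=240, move]
  PU: pen up
  -- iteration 5/6 --
  FD 7.6: (-47.8,-46.38) -> (-51.6,-52.962) [heading=240, move]
  FD 4.4: (-51.6,-52.962) -> (-53.8,-56.772) [heading=240, move]
  PU: pen up
  -- iteration 6/6 --
  FD 7.6: (-53.8,-56.772) -> (-57.6,-63.354) [heading=240, move]
  FD 4.4: (-57.6,-63.354) -> (-59.8,-67.164) [heading=240, move]
  PU: pen up
]
RT 180: heading 240 -> 60
FD 6.5: (-59.8,-67.164) -> (-56.55,-61.535) [heading=60, move]
RT 30: heading 60 -> 30
BK 8.7: (-56.55,-61.535) -> (-64.084,-65.885) [heading=30, move]
FD 13: (-64.084,-65.885) -> (-52.826,-59.385) [heading=30, move]
LT 30: heading 30 -> 60
Final: pos=(-52.826,-59.385), heading=60, 5 segment(s) drawn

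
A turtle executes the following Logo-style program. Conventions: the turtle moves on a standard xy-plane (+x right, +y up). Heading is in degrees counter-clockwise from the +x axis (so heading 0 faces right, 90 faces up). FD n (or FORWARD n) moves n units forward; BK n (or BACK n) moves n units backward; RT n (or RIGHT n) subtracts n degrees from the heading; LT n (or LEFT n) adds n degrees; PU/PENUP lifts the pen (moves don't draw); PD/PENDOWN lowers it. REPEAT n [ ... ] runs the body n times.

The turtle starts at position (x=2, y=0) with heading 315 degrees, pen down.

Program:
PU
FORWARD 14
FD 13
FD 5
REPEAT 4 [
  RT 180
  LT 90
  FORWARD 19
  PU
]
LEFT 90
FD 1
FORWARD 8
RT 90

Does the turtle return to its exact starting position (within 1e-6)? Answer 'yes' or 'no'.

Executing turtle program step by step:
Start: pos=(2,0), heading=315, pen down
PU: pen up
FD 14: (2,0) -> (11.899,-9.899) [heading=315, move]
FD 13: (11.899,-9.899) -> (21.092,-19.092) [heading=315, move]
FD 5: (21.092,-19.092) -> (24.627,-22.627) [heading=315, move]
REPEAT 4 [
  -- iteration 1/4 --
  RT 180: heading 315 -> 135
  LT 90: heading 135 -> 225
  FD 19: (24.627,-22.627) -> (11.192,-36.062) [heading=225, move]
  PU: pen up
  -- iteration 2/4 --
  RT 180: heading 225 -> 45
  LT 90: heading 45 -> 135
  FD 19: (11.192,-36.062) -> (-2.243,-22.627) [heading=135, move]
  PU: pen up
  -- iteration 3/4 --
  RT 180: heading 135 -> 315
  LT 90: heading 315 -> 45
  FD 19: (-2.243,-22.627) -> (11.192,-9.192) [heading=45, move]
  PU: pen up
  -- iteration 4/4 --
  RT 180: heading 45 -> 225
  LT 90: heading 225 -> 315
  FD 19: (11.192,-9.192) -> (24.627,-22.627) [heading=315, move]
  PU: pen up
]
LT 90: heading 315 -> 45
FD 1: (24.627,-22.627) -> (25.335,-21.92) [heading=45, move]
FD 8: (25.335,-21.92) -> (30.991,-16.263) [heading=45, move]
RT 90: heading 45 -> 315
Final: pos=(30.991,-16.263), heading=315, 0 segment(s) drawn

Start position: (2, 0)
Final position: (30.991, -16.263)
Distance = 33.242; >= 1e-6 -> NOT closed

Answer: no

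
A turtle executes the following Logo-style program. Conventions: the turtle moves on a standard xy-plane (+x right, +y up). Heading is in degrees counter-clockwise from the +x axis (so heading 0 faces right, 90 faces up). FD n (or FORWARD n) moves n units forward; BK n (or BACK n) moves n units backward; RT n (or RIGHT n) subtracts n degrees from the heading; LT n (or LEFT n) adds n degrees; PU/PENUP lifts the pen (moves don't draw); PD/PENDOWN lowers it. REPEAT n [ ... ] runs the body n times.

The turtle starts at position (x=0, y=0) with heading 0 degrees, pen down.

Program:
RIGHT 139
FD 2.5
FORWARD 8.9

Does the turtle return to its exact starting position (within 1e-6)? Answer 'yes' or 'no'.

Executing turtle program step by step:
Start: pos=(0,0), heading=0, pen down
RT 139: heading 0 -> 221
FD 2.5: (0,0) -> (-1.887,-1.64) [heading=221, draw]
FD 8.9: (-1.887,-1.64) -> (-8.604,-7.479) [heading=221, draw]
Final: pos=(-8.604,-7.479), heading=221, 2 segment(s) drawn

Start position: (0, 0)
Final position: (-8.604, -7.479)
Distance = 11.4; >= 1e-6 -> NOT closed

Answer: no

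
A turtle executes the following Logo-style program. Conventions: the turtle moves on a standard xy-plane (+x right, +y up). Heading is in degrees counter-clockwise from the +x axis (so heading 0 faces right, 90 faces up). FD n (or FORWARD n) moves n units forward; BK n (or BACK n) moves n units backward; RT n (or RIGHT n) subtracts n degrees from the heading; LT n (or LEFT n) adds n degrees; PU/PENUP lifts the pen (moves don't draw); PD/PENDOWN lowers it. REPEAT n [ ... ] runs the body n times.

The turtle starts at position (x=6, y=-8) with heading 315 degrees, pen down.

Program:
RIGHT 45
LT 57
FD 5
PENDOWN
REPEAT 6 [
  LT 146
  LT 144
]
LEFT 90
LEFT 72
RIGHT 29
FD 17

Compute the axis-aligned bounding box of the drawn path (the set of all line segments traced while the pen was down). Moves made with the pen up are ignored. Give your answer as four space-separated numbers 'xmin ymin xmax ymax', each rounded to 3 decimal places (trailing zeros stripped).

Answer: 6 -10.723 23.216 0.204

Derivation:
Executing turtle program step by step:
Start: pos=(6,-8), heading=315, pen down
RT 45: heading 315 -> 270
LT 57: heading 270 -> 327
FD 5: (6,-8) -> (10.193,-10.723) [heading=327, draw]
PD: pen down
REPEAT 6 [
  -- iteration 1/6 --
  LT 146: heading 327 -> 113
  LT 144: heading 113 -> 257
  -- iteration 2/6 --
  LT 146: heading 257 -> 43
  LT 144: heading 43 -> 187
  -- iteration 3/6 --
  LT 146: heading 187 -> 333
  LT 144: heading 333 -> 117
  -- iteration 4/6 --
  LT 146: heading 117 -> 263
  LT 144: heading 263 -> 47
  -- iteration 5/6 --
  LT 146: heading 47 -> 193
  LT 144: heading 193 -> 337
  -- iteration 6/6 --
  LT 146: heading 337 -> 123
  LT 144: heading 123 -> 267
]
LT 90: heading 267 -> 357
LT 72: heading 357 -> 69
RT 29: heading 69 -> 40
FD 17: (10.193,-10.723) -> (23.216,0.204) [heading=40, draw]
Final: pos=(23.216,0.204), heading=40, 2 segment(s) drawn

Segment endpoints: x in {6, 10.193, 23.216}, y in {-10.723, -8, 0.204}
xmin=6, ymin=-10.723, xmax=23.216, ymax=0.204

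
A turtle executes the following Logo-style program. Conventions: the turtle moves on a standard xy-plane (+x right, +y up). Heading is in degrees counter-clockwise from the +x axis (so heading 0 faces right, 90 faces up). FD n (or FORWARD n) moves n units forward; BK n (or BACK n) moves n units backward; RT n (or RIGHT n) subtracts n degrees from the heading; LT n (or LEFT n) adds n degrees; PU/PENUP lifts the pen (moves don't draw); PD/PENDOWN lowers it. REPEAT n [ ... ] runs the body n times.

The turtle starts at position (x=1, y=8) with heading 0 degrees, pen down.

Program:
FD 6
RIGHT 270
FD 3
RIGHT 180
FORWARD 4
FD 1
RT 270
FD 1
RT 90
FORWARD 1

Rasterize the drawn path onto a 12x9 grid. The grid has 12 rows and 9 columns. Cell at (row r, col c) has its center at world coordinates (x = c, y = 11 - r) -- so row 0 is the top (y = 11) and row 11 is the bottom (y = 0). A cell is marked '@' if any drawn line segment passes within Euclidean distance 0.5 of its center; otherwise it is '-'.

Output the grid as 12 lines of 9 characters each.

Segment 0: (1,8) -> (7,8)
Segment 1: (7,8) -> (7,11)
Segment 2: (7,11) -> (7,7)
Segment 3: (7,7) -> (7,6)
Segment 4: (7,6) -> (8,6)
Segment 5: (8,6) -> (8,5)

Answer: -------@-
-------@-
-------@-
-@@@@@@@-
-------@-
-------@@
--------@
---------
---------
---------
---------
---------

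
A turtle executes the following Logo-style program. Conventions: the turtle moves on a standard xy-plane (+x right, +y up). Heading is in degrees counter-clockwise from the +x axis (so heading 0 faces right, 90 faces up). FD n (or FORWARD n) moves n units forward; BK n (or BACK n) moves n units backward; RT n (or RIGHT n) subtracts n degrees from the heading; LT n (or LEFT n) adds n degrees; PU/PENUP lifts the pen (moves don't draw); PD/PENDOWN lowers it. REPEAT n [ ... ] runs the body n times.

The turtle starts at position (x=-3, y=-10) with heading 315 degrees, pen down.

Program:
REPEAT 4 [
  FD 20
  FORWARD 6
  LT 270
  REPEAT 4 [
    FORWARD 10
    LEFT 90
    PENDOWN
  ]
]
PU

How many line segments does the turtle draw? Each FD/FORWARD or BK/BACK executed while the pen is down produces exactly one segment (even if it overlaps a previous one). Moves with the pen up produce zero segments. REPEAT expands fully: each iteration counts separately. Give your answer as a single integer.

Executing turtle program step by step:
Start: pos=(-3,-10), heading=315, pen down
REPEAT 4 [
  -- iteration 1/4 --
  FD 20: (-3,-10) -> (11.142,-24.142) [heading=315, draw]
  FD 6: (11.142,-24.142) -> (15.385,-28.385) [heading=315, draw]
  LT 270: heading 315 -> 225
  REPEAT 4 [
    -- iteration 1/4 --
    FD 10: (15.385,-28.385) -> (8.314,-35.456) [heading=225, draw]
    LT 90: heading 225 -> 315
    PD: pen down
    -- iteration 2/4 --
    FD 10: (8.314,-35.456) -> (15.385,-42.527) [heading=315, draw]
    LT 90: heading 315 -> 45
    PD: pen down
    -- iteration 3/4 --
    FD 10: (15.385,-42.527) -> (22.456,-35.456) [heading=45, draw]
    LT 90: heading 45 -> 135
    PD: pen down
    -- iteration 4/4 --
    FD 10: (22.456,-35.456) -> (15.385,-28.385) [heading=135, draw]
    LT 90: heading 135 -> 225
    PD: pen down
  ]
  -- iteration 2/4 --
  FD 20: (15.385,-28.385) -> (1.243,-42.527) [heading=225, draw]
  FD 6: (1.243,-42.527) -> (-3,-46.77) [heading=225, draw]
  LT 270: heading 225 -> 135
  REPEAT 4 [
    -- iteration 1/4 --
    FD 10: (-3,-46.77) -> (-10.071,-39.698) [heading=135, draw]
    LT 90: heading 135 -> 225
    PD: pen down
    -- iteration 2/4 --
    FD 10: (-10.071,-39.698) -> (-17.142,-46.77) [heading=225, draw]
    LT 90: heading 225 -> 315
    PD: pen down
    -- iteration 3/4 --
    FD 10: (-17.142,-46.77) -> (-10.071,-53.841) [heading=315, draw]
    LT 90: heading 315 -> 45
    PD: pen down
    -- iteration 4/4 --
    FD 10: (-10.071,-53.841) -> (-3,-46.77) [heading=45, draw]
    LT 90: heading 45 -> 135
    PD: pen down
  ]
  -- iteration 3/4 --
  FD 20: (-3,-46.77) -> (-17.142,-32.627) [heading=135, draw]
  FD 6: (-17.142,-32.627) -> (-21.385,-28.385) [heading=135, draw]
  LT 270: heading 135 -> 45
  REPEAT 4 [
    -- iteration 1/4 --
    FD 10: (-21.385,-28.385) -> (-14.314,-21.314) [heading=45, draw]
    LT 90: heading 45 -> 135
    PD: pen down
    -- iteration 2/4 --
    FD 10: (-14.314,-21.314) -> (-21.385,-14.243) [heading=135, draw]
    LT 90: heading 135 -> 225
    PD: pen down
    -- iteration 3/4 --
    FD 10: (-21.385,-14.243) -> (-28.456,-21.314) [heading=225, draw]
    LT 90: heading 225 -> 315
    PD: pen down
    -- iteration 4/4 --
    FD 10: (-28.456,-21.314) -> (-21.385,-28.385) [heading=315, draw]
    LT 90: heading 315 -> 45
    PD: pen down
  ]
  -- iteration 4/4 --
  FD 20: (-21.385,-28.385) -> (-7.243,-14.243) [heading=45, draw]
  FD 6: (-7.243,-14.243) -> (-3,-10) [heading=45, draw]
  LT 270: heading 45 -> 315
  REPEAT 4 [
    -- iteration 1/4 --
    FD 10: (-3,-10) -> (4.071,-17.071) [heading=315, draw]
    LT 90: heading 315 -> 45
    PD: pen down
    -- iteration 2/4 --
    FD 10: (4.071,-17.071) -> (11.142,-10) [heading=45, draw]
    LT 90: heading 45 -> 135
    PD: pen down
    -- iteration 3/4 --
    FD 10: (11.142,-10) -> (4.071,-2.929) [heading=135, draw]
    LT 90: heading 135 -> 225
    PD: pen down
    -- iteration 4/4 --
    FD 10: (4.071,-2.929) -> (-3,-10) [heading=225, draw]
    LT 90: heading 225 -> 315
    PD: pen down
  ]
]
PU: pen up
Final: pos=(-3,-10), heading=315, 24 segment(s) drawn
Segments drawn: 24

Answer: 24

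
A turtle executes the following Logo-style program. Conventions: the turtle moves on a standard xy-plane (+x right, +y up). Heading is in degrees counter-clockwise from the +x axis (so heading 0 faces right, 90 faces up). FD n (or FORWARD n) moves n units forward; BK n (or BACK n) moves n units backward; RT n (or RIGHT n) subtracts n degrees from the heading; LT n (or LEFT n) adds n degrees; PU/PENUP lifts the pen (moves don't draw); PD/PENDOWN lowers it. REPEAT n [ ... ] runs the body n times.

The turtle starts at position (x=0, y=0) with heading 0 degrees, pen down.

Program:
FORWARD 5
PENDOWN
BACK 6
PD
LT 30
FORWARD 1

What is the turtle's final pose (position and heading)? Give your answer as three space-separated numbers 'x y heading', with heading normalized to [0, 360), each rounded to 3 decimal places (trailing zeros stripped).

Answer: -0.134 0.5 30

Derivation:
Executing turtle program step by step:
Start: pos=(0,0), heading=0, pen down
FD 5: (0,0) -> (5,0) [heading=0, draw]
PD: pen down
BK 6: (5,0) -> (-1,0) [heading=0, draw]
PD: pen down
LT 30: heading 0 -> 30
FD 1: (-1,0) -> (-0.134,0.5) [heading=30, draw]
Final: pos=(-0.134,0.5), heading=30, 3 segment(s) drawn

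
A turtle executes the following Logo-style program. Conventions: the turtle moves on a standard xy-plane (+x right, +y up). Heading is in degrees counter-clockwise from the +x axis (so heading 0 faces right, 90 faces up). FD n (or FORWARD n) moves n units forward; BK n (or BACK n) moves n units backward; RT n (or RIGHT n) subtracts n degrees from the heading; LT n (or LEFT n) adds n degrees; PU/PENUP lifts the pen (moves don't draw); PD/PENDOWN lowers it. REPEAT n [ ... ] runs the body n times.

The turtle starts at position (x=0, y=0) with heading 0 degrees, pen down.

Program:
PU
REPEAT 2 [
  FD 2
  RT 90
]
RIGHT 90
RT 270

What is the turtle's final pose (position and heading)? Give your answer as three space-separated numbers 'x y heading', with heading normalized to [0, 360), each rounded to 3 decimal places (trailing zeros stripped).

Answer: 2 -2 180

Derivation:
Executing turtle program step by step:
Start: pos=(0,0), heading=0, pen down
PU: pen up
REPEAT 2 [
  -- iteration 1/2 --
  FD 2: (0,0) -> (2,0) [heading=0, move]
  RT 90: heading 0 -> 270
  -- iteration 2/2 --
  FD 2: (2,0) -> (2,-2) [heading=270, move]
  RT 90: heading 270 -> 180
]
RT 90: heading 180 -> 90
RT 270: heading 90 -> 180
Final: pos=(2,-2), heading=180, 0 segment(s) drawn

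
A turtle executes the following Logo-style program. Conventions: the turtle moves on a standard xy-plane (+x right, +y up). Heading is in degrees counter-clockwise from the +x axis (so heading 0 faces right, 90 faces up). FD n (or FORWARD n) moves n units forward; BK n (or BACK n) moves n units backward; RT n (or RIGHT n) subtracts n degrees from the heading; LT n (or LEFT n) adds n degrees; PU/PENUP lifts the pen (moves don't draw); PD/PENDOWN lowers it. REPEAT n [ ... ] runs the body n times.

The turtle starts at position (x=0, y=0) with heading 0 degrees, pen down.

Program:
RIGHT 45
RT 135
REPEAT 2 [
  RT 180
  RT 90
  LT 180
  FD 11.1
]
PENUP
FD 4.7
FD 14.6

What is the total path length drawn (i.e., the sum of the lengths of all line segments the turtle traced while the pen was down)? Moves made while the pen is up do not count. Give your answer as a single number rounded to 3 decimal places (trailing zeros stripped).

Executing turtle program step by step:
Start: pos=(0,0), heading=0, pen down
RT 45: heading 0 -> 315
RT 135: heading 315 -> 180
REPEAT 2 [
  -- iteration 1/2 --
  RT 180: heading 180 -> 0
  RT 90: heading 0 -> 270
  LT 180: heading 270 -> 90
  FD 11.1: (0,0) -> (0,11.1) [heading=90, draw]
  -- iteration 2/2 --
  RT 180: heading 90 -> 270
  RT 90: heading 270 -> 180
  LT 180: heading 180 -> 0
  FD 11.1: (0,11.1) -> (11.1,11.1) [heading=0, draw]
]
PU: pen up
FD 4.7: (11.1,11.1) -> (15.8,11.1) [heading=0, move]
FD 14.6: (15.8,11.1) -> (30.4,11.1) [heading=0, move]
Final: pos=(30.4,11.1), heading=0, 2 segment(s) drawn

Segment lengths:
  seg 1: (0,0) -> (0,11.1), length = 11.1
  seg 2: (0,11.1) -> (11.1,11.1), length = 11.1
Total = 22.2

Answer: 22.2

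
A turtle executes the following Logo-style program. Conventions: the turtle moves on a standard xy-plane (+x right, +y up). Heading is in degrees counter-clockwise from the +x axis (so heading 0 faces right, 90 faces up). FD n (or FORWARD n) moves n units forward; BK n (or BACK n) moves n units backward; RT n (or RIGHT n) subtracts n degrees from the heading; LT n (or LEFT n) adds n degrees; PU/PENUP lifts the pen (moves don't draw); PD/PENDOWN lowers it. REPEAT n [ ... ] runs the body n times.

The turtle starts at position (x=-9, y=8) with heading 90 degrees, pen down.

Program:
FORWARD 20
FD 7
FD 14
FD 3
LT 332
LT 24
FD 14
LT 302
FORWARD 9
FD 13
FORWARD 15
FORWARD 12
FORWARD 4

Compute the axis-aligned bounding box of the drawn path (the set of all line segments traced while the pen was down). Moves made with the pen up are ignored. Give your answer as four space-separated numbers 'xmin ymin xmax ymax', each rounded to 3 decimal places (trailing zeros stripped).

Executing turtle program step by step:
Start: pos=(-9,8), heading=90, pen down
FD 20: (-9,8) -> (-9,28) [heading=90, draw]
FD 7: (-9,28) -> (-9,35) [heading=90, draw]
FD 14: (-9,35) -> (-9,49) [heading=90, draw]
FD 3: (-9,49) -> (-9,52) [heading=90, draw]
LT 332: heading 90 -> 62
LT 24: heading 62 -> 86
FD 14: (-9,52) -> (-8.023,65.966) [heading=86, draw]
LT 302: heading 86 -> 28
FD 9: (-8.023,65.966) -> (-0.077,70.191) [heading=28, draw]
FD 13: (-0.077,70.191) -> (11.401,76.294) [heading=28, draw]
FD 15: (11.401,76.294) -> (24.646,83.336) [heading=28, draw]
FD 12: (24.646,83.336) -> (35.241,88.97) [heading=28, draw]
FD 4: (35.241,88.97) -> (38.773,90.848) [heading=28, draw]
Final: pos=(38.773,90.848), heading=28, 10 segment(s) drawn

Segment endpoints: x in {-9, -9, -8.023, -0.077, 11.401, 24.646, 35.241, 38.773}, y in {8, 28, 35, 49, 52, 65.966, 70.191, 76.294, 83.336, 88.97, 90.848}
xmin=-9, ymin=8, xmax=38.773, ymax=90.848

Answer: -9 8 38.773 90.848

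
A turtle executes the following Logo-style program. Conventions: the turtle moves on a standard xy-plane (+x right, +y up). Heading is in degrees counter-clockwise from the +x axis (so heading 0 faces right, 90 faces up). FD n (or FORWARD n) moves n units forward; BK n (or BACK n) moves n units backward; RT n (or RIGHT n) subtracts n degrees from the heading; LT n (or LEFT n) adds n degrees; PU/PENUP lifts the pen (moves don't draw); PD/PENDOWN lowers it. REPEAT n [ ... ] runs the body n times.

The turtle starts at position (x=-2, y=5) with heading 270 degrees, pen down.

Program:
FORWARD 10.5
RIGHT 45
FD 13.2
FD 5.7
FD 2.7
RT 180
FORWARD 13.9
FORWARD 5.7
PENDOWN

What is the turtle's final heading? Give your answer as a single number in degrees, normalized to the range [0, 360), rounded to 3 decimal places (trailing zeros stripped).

Executing turtle program step by step:
Start: pos=(-2,5), heading=270, pen down
FD 10.5: (-2,5) -> (-2,-5.5) [heading=270, draw]
RT 45: heading 270 -> 225
FD 13.2: (-2,-5.5) -> (-11.334,-14.834) [heading=225, draw]
FD 5.7: (-11.334,-14.834) -> (-15.364,-18.864) [heading=225, draw]
FD 2.7: (-15.364,-18.864) -> (-17.274,-20.774) [heading=225, draw]
RT 180: heading 225 -> 45
FD 13.9: (-17.274,-20.774) -> (-7.445,-10.945) [heading=45, draw]
FD 5.7: (-7.445,-10.945) -> (-3.414,-6.914) [heading=45, draw]
PD: pen down
Final: pos=(-3.414,-6.914), heading=45, 6 segment(s) drawn

Answer: 45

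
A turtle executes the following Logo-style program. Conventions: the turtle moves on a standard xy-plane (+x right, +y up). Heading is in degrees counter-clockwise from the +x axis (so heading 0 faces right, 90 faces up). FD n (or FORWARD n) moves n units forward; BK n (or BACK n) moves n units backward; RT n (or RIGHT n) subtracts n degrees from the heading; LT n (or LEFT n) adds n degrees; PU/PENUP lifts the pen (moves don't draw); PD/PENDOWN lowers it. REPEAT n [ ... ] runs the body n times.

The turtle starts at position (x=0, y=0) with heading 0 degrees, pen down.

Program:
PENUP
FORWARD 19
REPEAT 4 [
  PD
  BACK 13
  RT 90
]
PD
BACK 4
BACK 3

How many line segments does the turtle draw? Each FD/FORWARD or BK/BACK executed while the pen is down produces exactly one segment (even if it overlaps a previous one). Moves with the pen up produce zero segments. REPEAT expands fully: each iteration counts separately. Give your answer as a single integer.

Executing turtle program step by step:
Start: pos=(0,0), heading=0, pen down
PU: pen up
FD 19: (0,0) -> (19,0) [heading=0, move]
REPEAT 4 [
  -- iteration 1/4 --
  PD: pen down
  BK 13: (19,0) -> (6,0) [heading=0, draw]
  RT 90: heading 0 -> 270
  -- iteration 2/4 --
  PD: pen down
  BK 13: (6,0) -> (6,13) [heading=270, draw]
  RT 90: heading 270 -> 180
  -- iteration 3/4 --
  PD: pen down
  BK 13: (6,13) -> (19,13) [heading=180, draw]
  RT 90: heading 180 -> 90
  -- iteration 4/4 --
  PD: pen down
  BK 13: (19,13) -> (19,0) [heading=90, draw]
  RT 90: heading 90 -> 0
]
PD: pen down
BK 4: (19,0) -> (15,0) [heading=0, draw]
BK 3: (15,0) -> (12,0) [heading=0, draw]
Final: pos=(12,0), heading=0, 6 segment(s) drawn
Segments drawn: 6

Answer: 6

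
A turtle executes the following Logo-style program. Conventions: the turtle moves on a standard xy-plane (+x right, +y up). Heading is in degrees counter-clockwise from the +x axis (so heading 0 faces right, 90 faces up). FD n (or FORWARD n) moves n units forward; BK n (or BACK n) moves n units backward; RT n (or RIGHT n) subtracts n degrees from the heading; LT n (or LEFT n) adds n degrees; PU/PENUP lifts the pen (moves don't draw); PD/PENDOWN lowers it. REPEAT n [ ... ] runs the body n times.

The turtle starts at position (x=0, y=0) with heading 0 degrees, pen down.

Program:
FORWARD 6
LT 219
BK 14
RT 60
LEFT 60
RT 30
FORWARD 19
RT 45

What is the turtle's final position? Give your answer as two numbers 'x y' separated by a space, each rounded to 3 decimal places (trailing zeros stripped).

Answer: -1.886 5.838

Derivation:
Executing turtle program step by step:
Start: pos=(0,0), heading=0, pen down
FD 6: (0,0) -> (6,0) [heading=0, draw]
LT 219: heading 0 -> 219
BK 14: (6,0) -> (16.88,8.81) [heading=219, draw]
RT 60: heading 219 -> 159
LT 60: heading 159 -> 219
RT 30: heading 219 -> 189
FD 19: (16.88,8.81) -> (-1.886,5.838) [heading=189, draw]
RT 45: heading 189 -> 144
Final: pos=(-1.886,5.838), heading=144, 3 segment(s) drawn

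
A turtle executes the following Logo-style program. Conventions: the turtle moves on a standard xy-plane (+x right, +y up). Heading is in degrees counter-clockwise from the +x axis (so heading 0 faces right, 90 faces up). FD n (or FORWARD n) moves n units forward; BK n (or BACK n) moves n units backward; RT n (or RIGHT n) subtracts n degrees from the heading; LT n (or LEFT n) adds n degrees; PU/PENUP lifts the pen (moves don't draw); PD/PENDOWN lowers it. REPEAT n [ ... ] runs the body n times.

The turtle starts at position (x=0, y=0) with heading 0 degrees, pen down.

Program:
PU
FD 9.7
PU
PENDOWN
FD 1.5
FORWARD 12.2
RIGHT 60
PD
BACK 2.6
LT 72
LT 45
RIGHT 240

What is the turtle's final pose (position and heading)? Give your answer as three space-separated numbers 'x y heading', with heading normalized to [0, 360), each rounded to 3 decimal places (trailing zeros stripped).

Executing turtle program step by step:
Start: pos=(0,0), heading=0, pen down
PU: pen up
FD 9.7: (0,0) -> (9.7,0) [heading=0, move]
PU: pen up
PD: pen down
FD 1.5: (9.7,0) -> (11.2,0) [heading=0, draw]
FD 12.2: (11.2,0) -> (23.4,0) [heading=0, draw]
RT 60: heading 0 -> 300
PD: pen down
BK 2.6: (23.4,0) -> (22.1,2.252) [heading=300, draw]
LT 72: heading 300 -> 12
LT 45: heading 12 -> 57
RT 240: heading 57 -> 177
Final: pos=(22.1,2.252), heading=177, 3 segment(s) drawn

Answer: 22.1 2.252 177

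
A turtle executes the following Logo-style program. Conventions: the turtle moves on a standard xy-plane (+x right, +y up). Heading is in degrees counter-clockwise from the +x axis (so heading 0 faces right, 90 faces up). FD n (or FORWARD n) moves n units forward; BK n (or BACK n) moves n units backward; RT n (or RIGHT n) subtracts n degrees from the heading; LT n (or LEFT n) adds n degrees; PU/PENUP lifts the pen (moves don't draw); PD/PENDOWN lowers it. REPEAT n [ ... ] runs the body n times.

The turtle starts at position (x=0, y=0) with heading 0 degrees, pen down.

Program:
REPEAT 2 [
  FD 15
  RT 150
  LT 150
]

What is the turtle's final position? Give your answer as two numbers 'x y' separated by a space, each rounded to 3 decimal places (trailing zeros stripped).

Answer: 30 0

Derivation:
Executing turtle program step by step:
Start: pos=(0,0), heading=0, pen down
REPEAT 2 [
  -- iteration 1/2 --
  FD 15: (0,0) -> (15,0) [heading=0, draw]
  RT 150: heading 0 -> 210
  LT 150: heading 210 -> 0
  -- iteration 2/2 --
  FD 15: (15,0) -> (30,0) [heading=0, draw]
  RT 150: heading 0 -> 210
  LT 150: heading 210 -> 0
]
Final: pos=(30,0), heading=0, 2 segment(s) drawn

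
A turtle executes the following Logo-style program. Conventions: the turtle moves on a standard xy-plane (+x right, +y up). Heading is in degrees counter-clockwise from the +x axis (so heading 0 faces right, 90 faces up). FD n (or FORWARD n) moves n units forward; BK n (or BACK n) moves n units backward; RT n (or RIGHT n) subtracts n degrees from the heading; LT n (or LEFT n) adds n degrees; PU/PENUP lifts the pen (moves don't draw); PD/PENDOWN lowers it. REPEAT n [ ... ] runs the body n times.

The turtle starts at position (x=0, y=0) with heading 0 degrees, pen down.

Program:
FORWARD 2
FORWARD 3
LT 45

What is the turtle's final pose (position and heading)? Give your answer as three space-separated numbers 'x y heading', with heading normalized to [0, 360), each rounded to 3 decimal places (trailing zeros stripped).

Executing turtle program step by step:
Start: pos=(0,0), heading=0, pen down
FD 2: (0,0) -> (2,0) [heading=0, draw]
FD 3: (2,0) -> (5,0) [heading=0, draw]
LT 45: heading 0 -> 45
Final: pos=(5,0), heading=45, 2 segment(s) drawn

Answer: 5 0 45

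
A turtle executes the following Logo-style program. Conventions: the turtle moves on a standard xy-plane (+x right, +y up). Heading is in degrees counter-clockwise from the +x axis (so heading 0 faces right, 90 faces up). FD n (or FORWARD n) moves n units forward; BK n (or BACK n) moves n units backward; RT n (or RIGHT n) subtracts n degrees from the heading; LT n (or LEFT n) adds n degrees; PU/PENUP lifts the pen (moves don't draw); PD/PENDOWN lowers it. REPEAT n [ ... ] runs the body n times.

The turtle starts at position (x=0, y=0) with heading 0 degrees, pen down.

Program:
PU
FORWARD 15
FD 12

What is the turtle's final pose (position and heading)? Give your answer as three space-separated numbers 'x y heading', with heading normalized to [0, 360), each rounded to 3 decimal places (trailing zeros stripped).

Answer: 27 0 0

Derivation:
Executing turtle program step by step:
Start: pos=(0,0), heading=0, pen down
PU: pen up
FD 15: (0,0) -> (15,0) [heading=0, move]
FD 12: (15,0) -> (27,0) [heading=0, move]
Final: pos=(27,0), heading=0, 0 segment(s) drawn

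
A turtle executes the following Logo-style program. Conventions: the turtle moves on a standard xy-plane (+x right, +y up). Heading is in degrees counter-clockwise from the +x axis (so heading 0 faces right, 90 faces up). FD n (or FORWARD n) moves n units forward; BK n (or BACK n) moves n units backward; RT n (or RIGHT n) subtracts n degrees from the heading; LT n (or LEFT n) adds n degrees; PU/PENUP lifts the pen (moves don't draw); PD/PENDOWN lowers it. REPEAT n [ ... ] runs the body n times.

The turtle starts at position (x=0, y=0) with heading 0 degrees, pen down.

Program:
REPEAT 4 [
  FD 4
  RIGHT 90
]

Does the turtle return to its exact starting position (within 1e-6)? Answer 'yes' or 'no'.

Executing turtle program step by step:
Start: pos=(0,0), heading=0, pen down
REPEAT 4 [
  -- iteration 1/4 --
  FD 4: (0,0) -> (4,0) [heading=0, draw]
  RT 90: heading 0 -> 270
  -- iteration 2/4 --
  FD 4: (4,0) -> (4,-4) [heading=270, draw]
  RT 90: heading 270 -> 180
  -- iteration 3/4 --
  FD 4: (4,-4) -> (0,-4) [heading=180, draw]
  RT 90: heading 180 -> 90
  -- iteration 4/4 --
  FD 4: (0,-4) -> (0,0) [heading=90, draw]
  RT 90: heading 90 -> 0
]
Final: pos=(0,0), heading=0, 4 segment(s) drawn

Start position: (0, 0)
Final position: (0, 0)
Distance = 0; < 1e-6 -> CLOSED

Answer: yes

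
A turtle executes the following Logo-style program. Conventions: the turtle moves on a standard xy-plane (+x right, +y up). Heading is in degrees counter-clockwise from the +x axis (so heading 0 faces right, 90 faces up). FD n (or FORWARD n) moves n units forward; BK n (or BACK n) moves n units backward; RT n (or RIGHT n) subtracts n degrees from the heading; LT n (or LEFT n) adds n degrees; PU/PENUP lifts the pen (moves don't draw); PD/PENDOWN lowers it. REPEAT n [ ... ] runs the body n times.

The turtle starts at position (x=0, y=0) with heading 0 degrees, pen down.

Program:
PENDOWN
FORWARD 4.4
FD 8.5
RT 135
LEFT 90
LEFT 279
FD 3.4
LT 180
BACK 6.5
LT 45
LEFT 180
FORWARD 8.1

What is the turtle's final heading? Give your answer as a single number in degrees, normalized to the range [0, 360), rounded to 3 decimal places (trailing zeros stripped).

Executing turtle program step by step:
Start: pos=(0,0), heading=0, pen down
PD: pen down
FD 4.4: (0,0) -> (4.4,0) [heading=0, draw]
FD 8.5: (4.4,0) -> (12.9,0) [heading=0, draw]
RT 135: heading 0 -> 225
LT 90: heading 225 -> 315
LT 279: heading 315 -> 234
FD 3.4: (12.9,0) -> (10.902,-2.751) [heading=234, draw]
LT 180: heading 234 -> 54
BK 6.5: (10.902,-2.751) -> (7.081,-8.009) [heading=54, draw]
LT 45: heading 54 -> 99
LT 180: heading 99 -> 279
FD 8.1: (7.081,-8.009) -> (8.348,-16.01) [heading=279, draw]
Final: pos=(8.348,-16.01), heading=279, 5 segment(s) drawn

Answer: 279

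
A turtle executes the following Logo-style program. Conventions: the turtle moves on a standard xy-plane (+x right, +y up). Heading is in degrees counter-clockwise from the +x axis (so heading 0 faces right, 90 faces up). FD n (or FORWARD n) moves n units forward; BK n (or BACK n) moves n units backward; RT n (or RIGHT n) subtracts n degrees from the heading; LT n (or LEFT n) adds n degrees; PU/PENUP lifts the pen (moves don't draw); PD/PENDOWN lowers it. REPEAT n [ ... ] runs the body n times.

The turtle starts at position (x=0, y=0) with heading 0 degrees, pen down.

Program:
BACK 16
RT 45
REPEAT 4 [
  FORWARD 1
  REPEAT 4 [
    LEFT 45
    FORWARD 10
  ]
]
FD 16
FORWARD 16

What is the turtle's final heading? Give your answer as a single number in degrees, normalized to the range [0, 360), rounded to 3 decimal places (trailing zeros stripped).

Answer: 315

Derivation:
Executing turtle program step by step:
Start: pos=(0,0), heading=0, pen down
BK 16: (0,0) -> (-16,0) [heading=0, draw]
RT 45: heading 0 -> 315
REPEAT 4 [
  -- iteration 1/4 --
  FD 1: (-16,0) -> (-15.293,-0.707) [heading=315, draw]
  REPEAT 4 [
    -- iteration 1/4 --
    LT 45: heading 315 -> 0
    FD 10: (-15.293,-0.707) -> (-5.293,-0.707) [heading=0, draw]
    -- iteration 2/4 --
    LT 45: heading 0 -> 45
    FD 10: (-5.293,-0.707) -> (1.778,6.364) [heading=45, draw]
    -- iteration 3/4 --
    LT 45: heading 45 -> 90
    FD 10: (1.778,6.364) -> (1.778,16.364) [heading=90, draw]
    -- iteration 4/4 --
    LT 45: heading 90 -> 135
    FD 10: (1.778,16.364) -> (-5.293,23.435) [heading=135, draw]
  ]
  -- iteration 2/4 --
  FD 1: (-5.293,23.435) -> (-6,24.142) [heading=135, draw]
  REPEAT 4 [
    -- iteration 1/4 --
    LT 45: heading 135 -> 180
    FD 10: (-6,24.142) -> (-16,24.142) [heading=180, draw]
    -- iteration 2/4 --
    LT 45: heading 180 -> 225
    FD 10: (-16,24.142) -> (-23.071,17.071) [heading=225, draw]
    -- iteration 3/4 --
    LT 45: heading 225 -> 270
    FD 10: (-23.071,17.071) -> (-23.071,7.071) [heading=270, draw]
    -- iteration 4/4 --
    LT 45: heading 270 -> 315
    FD 10: (-23.071,7.071) -> (-16,0) [heading=315, draw]
  ]
  -- iteration 3/4 --
  FD 1: (-16,0) -> (-15.293,-0.707) [heading=315, draw]
  REPEAT 4 [
    -- iteration 1/4 --
    LT 45: heading 315 -> 0
    FD 10: (-15.293,-0.707) -> (-5.293,-0.707) [heading=0, draw]
    -- iteration 2/4 --
    LT 45: heading 0 -> 45
    FD 10: (-5.293,-0.707) -> (1.778,6.364) [heading=45, draw]
    -- iteration 3/4 --
    LT 45: heading 45 -> 90
    FD 10: (1.778,6.364) -> (1.778,16.364) [heading=90, draw]
    -- iteration 4/4 --
    LT 45: heading 90 -> 135
    FD 10: (1.778,16.364) -> (-5.293,23.435) [heading=135, draw]
  ]
  -- iteration 4/4 --
  FD 1: (-5.293,23.435) -> (-6,24.142) [heading=135, draw]
  REPEAT 4 [
    -- iteration 1/4 --
    LT 45: heading 135 -> 180
    FD 10: (-6,24.142) -> (-16,24.142) [heading=180, draw]
    -- iteration 2/4 --
    LT 45: heading 180 -> 225
    FD 10: (-16,24.142) -> (-23.071,17.071) [heading=225, draw]
    -- iteration 3/4 --
    LT 45: heading 225 -> 270
    FD 10: (-23.071,17.071) -> (-23.071,7.071) [heading=270, draw]
    -- iteration 4/4 --
    LT 45: heading 270 -> 315
    FD 10: (-23.071,7.071) -> (-16,0) [heading=315, draw]
  ]
]
FD 16: (-16,0) -> (-4.686,-11.314) [heading=315, draw]
FD 16: (-4.686,-11.314) -> (6.627,-22.627) [heading=315, draw]
Final: pos=(6.627,-22.627), heading=315, 23 segment(s) drawn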